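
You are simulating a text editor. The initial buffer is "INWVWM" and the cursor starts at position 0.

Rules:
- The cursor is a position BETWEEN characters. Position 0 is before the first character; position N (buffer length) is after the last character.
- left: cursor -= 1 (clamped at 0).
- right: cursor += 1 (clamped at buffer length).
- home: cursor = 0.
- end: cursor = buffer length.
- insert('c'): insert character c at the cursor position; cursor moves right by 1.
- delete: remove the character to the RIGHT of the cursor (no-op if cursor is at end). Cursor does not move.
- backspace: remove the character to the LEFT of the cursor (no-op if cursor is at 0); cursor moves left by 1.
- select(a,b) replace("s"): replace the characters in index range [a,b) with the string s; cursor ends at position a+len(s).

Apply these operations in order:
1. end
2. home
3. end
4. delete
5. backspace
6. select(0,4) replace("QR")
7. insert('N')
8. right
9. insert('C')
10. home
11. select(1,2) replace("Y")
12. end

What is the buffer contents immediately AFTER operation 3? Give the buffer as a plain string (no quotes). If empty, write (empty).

After op 1 (end): buf='INWVWM' cursor=6
After op 2 (home): buf='INWVWM' cursor=0
After op 3 (end): buf='INWVWM' cursor=6

Answer: INWVWM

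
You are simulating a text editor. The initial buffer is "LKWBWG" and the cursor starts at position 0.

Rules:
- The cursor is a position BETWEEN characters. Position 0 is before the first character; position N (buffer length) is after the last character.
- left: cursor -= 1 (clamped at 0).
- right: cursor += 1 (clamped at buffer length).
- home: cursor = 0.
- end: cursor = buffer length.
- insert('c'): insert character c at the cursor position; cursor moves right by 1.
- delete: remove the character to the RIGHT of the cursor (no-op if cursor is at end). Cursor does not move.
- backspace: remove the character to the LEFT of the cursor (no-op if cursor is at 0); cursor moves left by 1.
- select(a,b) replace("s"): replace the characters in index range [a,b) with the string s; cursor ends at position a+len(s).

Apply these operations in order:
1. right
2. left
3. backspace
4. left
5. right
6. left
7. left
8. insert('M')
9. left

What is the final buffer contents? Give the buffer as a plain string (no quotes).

Answer: MLKWBWG

Derivation:
After op 1 (right): buf='LKWBWG' cursor=1
After op 2 (left): buf='LKWBWG' cursor=0
After op 3 (backspace): buf='LKWBWG' cursor=0
After op 4 (left): buf='LKWBWG' cursor=0
After op 5 (right): buf='LKWBWG' cursor=1
After op 6 (left): buf='LKWBWG' cursor=0
After op 7 (left): buf='LKWBWG' cursor=0
After op 8 (insert('M')): buf='MLKWBWG' cursor=1
After op 9 (left): buf='MLKWBWG' cursor=0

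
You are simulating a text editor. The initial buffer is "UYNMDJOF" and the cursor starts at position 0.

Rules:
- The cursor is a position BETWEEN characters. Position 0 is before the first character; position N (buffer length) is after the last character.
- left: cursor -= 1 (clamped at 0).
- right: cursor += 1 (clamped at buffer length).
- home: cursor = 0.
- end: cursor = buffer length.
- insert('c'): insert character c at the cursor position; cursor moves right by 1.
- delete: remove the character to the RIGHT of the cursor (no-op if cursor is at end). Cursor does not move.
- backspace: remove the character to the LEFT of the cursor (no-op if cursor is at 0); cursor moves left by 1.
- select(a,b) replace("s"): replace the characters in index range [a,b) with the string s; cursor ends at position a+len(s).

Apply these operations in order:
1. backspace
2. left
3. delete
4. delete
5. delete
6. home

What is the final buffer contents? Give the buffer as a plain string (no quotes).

After op 1 (backspace): buf='UYNMDJOF' cursor=0
After op 2 (left): buf='UYNMDJOF' cursor=0
After op 3 (delete): buf='YNMDJOF' cursor=0
After op 4 (delete): buf='NMDJOF' cursor=0
After op 5 (delete): buf='MDJOF' cursor=0
After op 6 (home): buf='MDJOF' cursor=0

Answer: MDJOF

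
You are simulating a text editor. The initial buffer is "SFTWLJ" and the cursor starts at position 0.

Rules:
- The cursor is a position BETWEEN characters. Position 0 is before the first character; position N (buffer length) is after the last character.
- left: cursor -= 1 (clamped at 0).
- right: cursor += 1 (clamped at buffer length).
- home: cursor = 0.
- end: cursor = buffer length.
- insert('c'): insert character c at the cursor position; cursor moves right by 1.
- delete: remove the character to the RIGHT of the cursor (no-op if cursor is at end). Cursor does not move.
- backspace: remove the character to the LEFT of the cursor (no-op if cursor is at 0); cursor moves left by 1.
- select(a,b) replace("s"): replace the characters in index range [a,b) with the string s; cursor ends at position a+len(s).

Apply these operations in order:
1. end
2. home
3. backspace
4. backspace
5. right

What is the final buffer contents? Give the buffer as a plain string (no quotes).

After op 1 (end): buf='SFTWLJ' cursor=6
After op 2 (home): buf='SFTWLJ' cursor=0
After op 3 (backspace): buf='SFTWLJ' cursor=0
After op 4 (backspace): buf='SFTWLJ' cursor=0
After op 5 (right): buf='SFTWLJ' cursor=1

Answer: SFTWLJ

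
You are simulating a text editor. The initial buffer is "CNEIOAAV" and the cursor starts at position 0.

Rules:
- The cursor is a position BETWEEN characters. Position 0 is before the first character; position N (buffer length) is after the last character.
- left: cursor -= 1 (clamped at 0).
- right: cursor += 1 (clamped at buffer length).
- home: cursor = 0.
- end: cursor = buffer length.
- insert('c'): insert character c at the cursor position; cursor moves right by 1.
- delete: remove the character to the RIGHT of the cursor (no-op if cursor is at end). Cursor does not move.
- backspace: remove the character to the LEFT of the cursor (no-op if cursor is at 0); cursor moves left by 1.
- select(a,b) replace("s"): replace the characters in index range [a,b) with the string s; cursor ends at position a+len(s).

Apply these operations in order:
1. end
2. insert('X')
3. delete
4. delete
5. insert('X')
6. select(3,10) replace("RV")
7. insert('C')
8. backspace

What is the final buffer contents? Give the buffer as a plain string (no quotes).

After op 1 (end): buf='CNEIOAAV' cursor=8
After op 2 (insert('X')): buf='CNEIOAAVX' cursor=9
After op 3 (delete): buf='CNEIOAAVX' cursor=9
After op 4 (delete): buf='CNEIOAAVX' cursor=9
After op 5 (insert('X')): buf='CNEIOAAVXX' cursor=10
After op 6 (select(3,10) replace("RV")): buf='CNERV' cursor=5
After op 7 (insert('C')): buf='CNERVC' cursor=6
After op 8 (backspace): buf='CNERV' cursor=5

Answer: CNERV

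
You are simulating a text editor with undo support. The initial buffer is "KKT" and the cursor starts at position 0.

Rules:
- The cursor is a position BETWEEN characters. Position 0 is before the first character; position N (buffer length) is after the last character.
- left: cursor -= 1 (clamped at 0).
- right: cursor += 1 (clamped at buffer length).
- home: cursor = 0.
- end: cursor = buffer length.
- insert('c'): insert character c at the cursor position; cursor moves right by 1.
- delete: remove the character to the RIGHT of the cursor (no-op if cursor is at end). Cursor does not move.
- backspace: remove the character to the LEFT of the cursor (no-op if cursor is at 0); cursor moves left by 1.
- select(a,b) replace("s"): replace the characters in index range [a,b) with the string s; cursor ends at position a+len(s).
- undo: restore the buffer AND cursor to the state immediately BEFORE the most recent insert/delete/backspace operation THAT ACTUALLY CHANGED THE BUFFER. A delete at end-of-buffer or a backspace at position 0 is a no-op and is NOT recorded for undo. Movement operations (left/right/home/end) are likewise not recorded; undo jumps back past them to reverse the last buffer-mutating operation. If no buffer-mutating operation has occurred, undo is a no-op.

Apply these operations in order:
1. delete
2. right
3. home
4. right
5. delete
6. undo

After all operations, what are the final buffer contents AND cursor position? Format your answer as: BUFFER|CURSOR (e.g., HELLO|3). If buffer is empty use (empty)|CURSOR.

Answer: KT|1

Derivation:
After op 1 (delete): buf='KT' cursor=0
After op 2 (right): buf='KT' cursor=1
After op 3 (home): buf='KT' cursor=0
After op 4 (right): buf='KT' cursor=1
After op 5 (delete): buf='K' cursor=1
After op 6 (undo): buf='KT' cursor=1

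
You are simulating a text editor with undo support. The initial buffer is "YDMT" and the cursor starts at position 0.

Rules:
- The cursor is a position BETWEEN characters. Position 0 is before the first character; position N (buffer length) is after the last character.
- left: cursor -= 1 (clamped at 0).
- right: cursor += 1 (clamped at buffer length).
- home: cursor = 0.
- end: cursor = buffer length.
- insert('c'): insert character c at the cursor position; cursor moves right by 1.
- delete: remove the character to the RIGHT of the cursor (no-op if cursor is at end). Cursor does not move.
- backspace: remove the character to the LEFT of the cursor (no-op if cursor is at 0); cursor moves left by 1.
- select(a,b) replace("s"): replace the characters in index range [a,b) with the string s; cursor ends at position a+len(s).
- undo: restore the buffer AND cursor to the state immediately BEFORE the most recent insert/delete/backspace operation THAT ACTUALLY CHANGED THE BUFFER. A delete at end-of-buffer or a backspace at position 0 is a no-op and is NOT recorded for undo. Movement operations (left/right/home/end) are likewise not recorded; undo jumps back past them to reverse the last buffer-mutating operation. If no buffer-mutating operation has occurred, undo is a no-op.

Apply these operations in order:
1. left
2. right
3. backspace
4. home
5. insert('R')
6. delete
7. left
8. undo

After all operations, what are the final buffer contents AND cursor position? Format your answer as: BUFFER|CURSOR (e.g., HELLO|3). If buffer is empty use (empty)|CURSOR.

Answer: RDMT|1

Derivation:
After op 1 (left): buf='YDMT' cursor=0
After op 2 (right): buf='YDMT' cursor=1
After op 3 (backspace): buf='DMT' cursor=0
After op 4 (home): buf='DMT' cursor=0
After op 5 (insert('R')): buf='RDMT' cursor=1
After op 6 (delete): buf='RMT' cursor=1
After op 7 (left): buf='RMT' cursor=0
After op 8 (undo): buf='RDMT' cursor=1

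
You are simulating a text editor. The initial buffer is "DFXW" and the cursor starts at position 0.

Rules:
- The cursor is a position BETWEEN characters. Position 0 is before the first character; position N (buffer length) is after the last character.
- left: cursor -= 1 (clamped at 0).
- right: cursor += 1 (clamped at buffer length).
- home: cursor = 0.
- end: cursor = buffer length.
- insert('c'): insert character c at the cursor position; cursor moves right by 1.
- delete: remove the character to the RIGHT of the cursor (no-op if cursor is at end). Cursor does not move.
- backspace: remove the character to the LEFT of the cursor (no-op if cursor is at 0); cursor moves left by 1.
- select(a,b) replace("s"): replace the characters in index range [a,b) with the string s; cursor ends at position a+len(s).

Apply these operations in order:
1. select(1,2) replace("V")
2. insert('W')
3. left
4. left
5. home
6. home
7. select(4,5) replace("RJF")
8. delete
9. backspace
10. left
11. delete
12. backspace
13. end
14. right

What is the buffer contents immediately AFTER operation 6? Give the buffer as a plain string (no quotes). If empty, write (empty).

After op 1 (select(1,2) replace("V")): buf='DVXW' cursor=2
After op 2 (insert('W')): buf='DVWXW' cursor=3
After op 3 (left): buf='DVWXW' cursor=2
After op 4 (left): buf='DVWXW' cursor=1
After op 5 (home): buf='DVWXW' cursor=0
After op 6 (home): buf='DVWXW' cursor=0

Answer: DVWXW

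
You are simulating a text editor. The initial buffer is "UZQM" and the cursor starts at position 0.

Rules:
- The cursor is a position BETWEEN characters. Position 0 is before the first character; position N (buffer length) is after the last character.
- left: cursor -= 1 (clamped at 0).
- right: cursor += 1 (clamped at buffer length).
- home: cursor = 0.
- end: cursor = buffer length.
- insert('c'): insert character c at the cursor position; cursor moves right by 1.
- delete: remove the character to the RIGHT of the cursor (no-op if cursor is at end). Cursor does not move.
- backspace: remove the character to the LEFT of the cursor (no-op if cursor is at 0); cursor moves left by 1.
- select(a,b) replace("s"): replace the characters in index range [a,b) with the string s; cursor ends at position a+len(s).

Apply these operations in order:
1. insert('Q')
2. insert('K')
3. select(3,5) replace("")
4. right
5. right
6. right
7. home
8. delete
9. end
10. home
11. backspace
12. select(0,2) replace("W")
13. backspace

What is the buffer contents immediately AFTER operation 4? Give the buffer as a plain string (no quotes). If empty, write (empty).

Answer: QKUM

Derivation:
After op 1 (insert('Q')): buf='QUZQM' cursor=1
After op 2 (insert('K')): buf='QKUZQM' cursor=2
After op 3 (select(3,5) replace("")): buf='QKUM' cursor=3
After op 4 (right): buf='QKUM' cursor=4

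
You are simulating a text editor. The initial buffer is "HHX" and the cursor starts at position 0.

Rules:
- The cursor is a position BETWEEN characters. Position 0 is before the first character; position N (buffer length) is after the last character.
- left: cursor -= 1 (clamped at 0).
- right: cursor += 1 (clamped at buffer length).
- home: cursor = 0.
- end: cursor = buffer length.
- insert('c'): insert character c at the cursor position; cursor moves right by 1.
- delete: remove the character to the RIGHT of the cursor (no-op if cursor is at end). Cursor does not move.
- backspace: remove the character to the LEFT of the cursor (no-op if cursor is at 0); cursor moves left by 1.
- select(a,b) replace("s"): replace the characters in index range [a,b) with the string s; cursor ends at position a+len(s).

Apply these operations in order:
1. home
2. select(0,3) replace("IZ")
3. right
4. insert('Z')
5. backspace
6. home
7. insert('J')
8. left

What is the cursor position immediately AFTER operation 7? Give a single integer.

After op 1 (home): buf='HHX' cursor=0
After op 2 (select(0,3) replace("IZ")): buf='IZ' cursor=2
After op 3 (right): buf='IZ' cursor=2
After op 4 (insert('Z')): buf='IZZ' cursor=3
After op 5 (backspace): buf='IZ' cursor=2
After op 6 (home): buf='IZ' cursor=0
After op 7 (insert('J')): buf='JIZ' cursor=1

Answer: 1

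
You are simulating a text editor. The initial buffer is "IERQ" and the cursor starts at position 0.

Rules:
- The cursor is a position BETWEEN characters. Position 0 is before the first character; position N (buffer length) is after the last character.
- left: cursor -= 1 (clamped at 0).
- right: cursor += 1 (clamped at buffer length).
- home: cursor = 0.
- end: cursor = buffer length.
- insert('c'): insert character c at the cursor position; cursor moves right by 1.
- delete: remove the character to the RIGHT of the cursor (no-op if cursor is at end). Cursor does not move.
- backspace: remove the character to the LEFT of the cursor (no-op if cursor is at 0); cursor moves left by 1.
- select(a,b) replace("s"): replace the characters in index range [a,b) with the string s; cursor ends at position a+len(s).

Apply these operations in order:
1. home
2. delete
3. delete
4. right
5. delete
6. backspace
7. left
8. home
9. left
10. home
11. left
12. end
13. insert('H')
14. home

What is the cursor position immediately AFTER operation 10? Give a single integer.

Answer: 0

Derivation:
After op 1 (home): buf='IERQ' cursor=0
After op 2 (delete): buf='ERQ' cursor=0
After op 3 (delete): buf='RQ' cursor=0
After op 4 (right): buf='RQ' cursor=1
After op 5 (delete): buf='R' cursor=1
After op 6 (backspace): buf='(empty)' cursor=0
After op 7 (left): buf='(empty)' cursor=0
After op 8 (home): buf='(empty)' cursor=0
After op 9 (left): buf='(empty)' cursor=0
After op 10 (home): buf='(empty)' cursor=0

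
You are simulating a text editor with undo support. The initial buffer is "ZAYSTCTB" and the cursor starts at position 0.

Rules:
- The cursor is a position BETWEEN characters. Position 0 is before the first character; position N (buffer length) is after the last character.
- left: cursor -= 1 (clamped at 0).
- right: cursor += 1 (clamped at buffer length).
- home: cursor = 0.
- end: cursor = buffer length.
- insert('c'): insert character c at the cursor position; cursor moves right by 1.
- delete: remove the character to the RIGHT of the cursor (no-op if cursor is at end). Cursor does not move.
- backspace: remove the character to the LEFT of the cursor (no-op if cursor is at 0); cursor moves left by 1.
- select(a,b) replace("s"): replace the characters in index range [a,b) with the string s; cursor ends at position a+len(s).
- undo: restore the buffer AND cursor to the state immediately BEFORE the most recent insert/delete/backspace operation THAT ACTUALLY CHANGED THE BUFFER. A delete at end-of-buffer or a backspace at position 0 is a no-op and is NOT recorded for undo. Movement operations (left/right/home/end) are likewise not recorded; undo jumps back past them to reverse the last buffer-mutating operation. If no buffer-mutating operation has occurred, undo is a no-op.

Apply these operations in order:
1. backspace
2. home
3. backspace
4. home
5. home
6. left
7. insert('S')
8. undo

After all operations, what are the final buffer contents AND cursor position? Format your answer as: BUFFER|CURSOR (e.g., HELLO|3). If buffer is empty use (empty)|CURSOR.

Answer: ZAYSTCTB|0

Derivation:
After op 1 (backspace): buf='ZAYSTCTB' cursor=0
After op 2 (home): buf='ZAYSTCTB' cursor=0
After op 3 (backspace): buf='ZAYSTCTB' cursor=0
After op 4 (home): buf='ZAYSTCTB' cursor=0
After op 5 (home): buf='ZAYSTCTB' cursor=0
After op 6 (left): buf='ZAYSTCTB' cursor=0
After op 7 (insert('S')): buf='SZAYSTCTB' cursor=1
After op 8 (undo): buf='ZAYSTCTB' cursor=0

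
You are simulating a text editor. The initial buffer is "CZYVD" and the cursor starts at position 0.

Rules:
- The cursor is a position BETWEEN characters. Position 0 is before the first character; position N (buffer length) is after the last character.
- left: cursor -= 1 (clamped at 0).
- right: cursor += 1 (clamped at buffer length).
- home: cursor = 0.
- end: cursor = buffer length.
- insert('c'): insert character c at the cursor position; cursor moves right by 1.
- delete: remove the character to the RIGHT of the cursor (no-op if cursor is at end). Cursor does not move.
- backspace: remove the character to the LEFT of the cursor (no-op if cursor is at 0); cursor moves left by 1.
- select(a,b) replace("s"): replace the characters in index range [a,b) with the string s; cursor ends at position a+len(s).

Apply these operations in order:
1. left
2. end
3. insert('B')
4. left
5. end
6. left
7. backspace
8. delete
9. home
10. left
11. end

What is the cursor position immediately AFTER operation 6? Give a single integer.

Answer: 5

Derivation:
After op 1 (left): buf='CZYVD' cursor=0
After op 2 (end): buf='CZYVD' cursor=5
After op 3 (insert('B')): buf='CZYVDB' cursor=6
After op 4 (left): buf='CZYVDB' cursor=5
After op 5 (end): buf='CZYVDB' cursor=6
After op 6 (left): buf='CZYVDB' cursor=5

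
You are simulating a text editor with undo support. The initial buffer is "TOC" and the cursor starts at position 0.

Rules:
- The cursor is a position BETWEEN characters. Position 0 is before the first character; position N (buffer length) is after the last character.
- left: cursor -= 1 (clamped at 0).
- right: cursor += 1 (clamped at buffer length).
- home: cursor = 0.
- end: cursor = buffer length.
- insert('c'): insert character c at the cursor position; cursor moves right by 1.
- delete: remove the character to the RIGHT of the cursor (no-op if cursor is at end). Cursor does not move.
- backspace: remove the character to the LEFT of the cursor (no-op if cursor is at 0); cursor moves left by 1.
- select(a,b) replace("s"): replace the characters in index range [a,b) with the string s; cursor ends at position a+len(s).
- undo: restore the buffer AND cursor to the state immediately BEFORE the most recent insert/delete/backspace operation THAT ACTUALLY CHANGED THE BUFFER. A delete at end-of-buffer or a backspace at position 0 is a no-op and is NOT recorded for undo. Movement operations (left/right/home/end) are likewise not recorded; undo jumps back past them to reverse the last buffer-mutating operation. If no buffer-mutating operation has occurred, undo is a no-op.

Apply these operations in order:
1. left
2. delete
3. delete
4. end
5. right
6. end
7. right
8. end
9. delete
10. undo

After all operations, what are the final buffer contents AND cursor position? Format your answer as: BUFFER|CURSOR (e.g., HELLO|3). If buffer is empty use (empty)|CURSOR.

Answer: OC|0

Derivation:
After op 1 (left): buf='TOC' cursor=0
After op 2 (delete): buf='OC' cursor=0
After op 3 (delete): buf='C' cursor=0
After op 4 (end): buf='C' cursor=1
After op 5 (right): buf='C' cursor=1
After op 6 (end): buf='C' cursor=1
After op 7 (right): buf='C' cursor=1
After op 8 (end): buf='C' cursor=1
After op 9 (delete): buf='C' cursor=1
After op 10 (undo): buf='OC' cursor=0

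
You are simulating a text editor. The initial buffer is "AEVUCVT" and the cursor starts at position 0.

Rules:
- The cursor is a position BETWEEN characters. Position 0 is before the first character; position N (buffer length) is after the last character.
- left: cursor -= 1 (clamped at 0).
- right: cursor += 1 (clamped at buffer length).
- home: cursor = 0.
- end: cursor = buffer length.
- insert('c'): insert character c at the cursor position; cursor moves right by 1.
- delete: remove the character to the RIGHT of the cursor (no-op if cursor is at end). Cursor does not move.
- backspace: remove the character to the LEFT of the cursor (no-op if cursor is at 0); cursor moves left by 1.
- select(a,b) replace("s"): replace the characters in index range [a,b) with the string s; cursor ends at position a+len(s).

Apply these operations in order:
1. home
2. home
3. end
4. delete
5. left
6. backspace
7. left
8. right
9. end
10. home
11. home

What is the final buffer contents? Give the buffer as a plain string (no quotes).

After op 1 (home): buf='AEVUCVT' cursor=0
After op 2 (home): buf='AEVUCVT' cursor=0
After op 3 (end): buf='AEVUCVT' cursor=7
After op 4 (delete): buf='AEVUCVT' cursor=7
After op 5 (left): buf='AEVUCVT' cursor=6
After op 6 (backspace): buf='AEVUCT' cursor=5
After op 7 (left): buf='AEVUCT' cursor=4
After op 8 (right): buf='AEVUCT' cursor=5
After op 9 (end): buf='AEVUCT' cursor=6
After op 10 (home): buf='AEVUCT' cursor=0
After op 11 (home): buf='AEVUCT' cursor=0

Answer: AEVUCT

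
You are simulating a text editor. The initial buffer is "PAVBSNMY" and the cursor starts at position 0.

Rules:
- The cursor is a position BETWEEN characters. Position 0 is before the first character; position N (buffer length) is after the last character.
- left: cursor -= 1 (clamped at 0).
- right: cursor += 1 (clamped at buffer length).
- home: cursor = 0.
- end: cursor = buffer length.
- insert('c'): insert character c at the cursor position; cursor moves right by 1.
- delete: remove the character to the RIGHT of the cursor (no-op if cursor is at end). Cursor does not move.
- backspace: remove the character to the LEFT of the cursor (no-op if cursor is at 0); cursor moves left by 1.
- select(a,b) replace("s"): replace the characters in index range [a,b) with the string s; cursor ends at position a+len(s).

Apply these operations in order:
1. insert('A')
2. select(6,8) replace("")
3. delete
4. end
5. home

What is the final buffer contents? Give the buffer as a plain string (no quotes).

Answer: APAVBS

Derivation:
After op 1 (insert('A')): buf='APAVBSNMY' cursor=1
After op 2 (select(6,8) replace("")): buf='APAVBSY' cursor=6
After op 3 (delete): buf='APAVBS' cursor=6
After op 4 (end): buf='APAVBS' cursor=6
After op 5 (home): buf='APAVBS' cursor=0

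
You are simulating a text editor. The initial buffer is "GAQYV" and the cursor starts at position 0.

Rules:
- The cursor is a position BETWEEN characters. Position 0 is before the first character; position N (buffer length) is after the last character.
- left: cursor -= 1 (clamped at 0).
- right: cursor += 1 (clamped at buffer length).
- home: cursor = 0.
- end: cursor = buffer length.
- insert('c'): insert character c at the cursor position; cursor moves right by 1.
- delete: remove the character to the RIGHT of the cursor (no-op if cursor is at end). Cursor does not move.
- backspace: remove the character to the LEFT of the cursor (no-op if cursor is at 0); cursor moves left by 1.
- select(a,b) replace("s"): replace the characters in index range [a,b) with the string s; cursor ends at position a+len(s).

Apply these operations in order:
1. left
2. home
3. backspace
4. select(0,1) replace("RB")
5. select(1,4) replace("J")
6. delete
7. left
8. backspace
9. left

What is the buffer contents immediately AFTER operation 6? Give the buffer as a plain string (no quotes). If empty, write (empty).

Answer: RJV

Derivation:
After op 1 (left): buf='GAQYV' cursor=0
After op 2 (home): buf='GAQYV' cursor=0
After op 3 (backspace): buf='GAQYV' cursor=0
After op 4 (select(0,1) replace("RB")): buf='RBAQYV' cursor=2
After op 5 (select(1,4) replace("J")): buf='RJYV' cursor=2
After op 6 (delete): buf='RJV' cursor=2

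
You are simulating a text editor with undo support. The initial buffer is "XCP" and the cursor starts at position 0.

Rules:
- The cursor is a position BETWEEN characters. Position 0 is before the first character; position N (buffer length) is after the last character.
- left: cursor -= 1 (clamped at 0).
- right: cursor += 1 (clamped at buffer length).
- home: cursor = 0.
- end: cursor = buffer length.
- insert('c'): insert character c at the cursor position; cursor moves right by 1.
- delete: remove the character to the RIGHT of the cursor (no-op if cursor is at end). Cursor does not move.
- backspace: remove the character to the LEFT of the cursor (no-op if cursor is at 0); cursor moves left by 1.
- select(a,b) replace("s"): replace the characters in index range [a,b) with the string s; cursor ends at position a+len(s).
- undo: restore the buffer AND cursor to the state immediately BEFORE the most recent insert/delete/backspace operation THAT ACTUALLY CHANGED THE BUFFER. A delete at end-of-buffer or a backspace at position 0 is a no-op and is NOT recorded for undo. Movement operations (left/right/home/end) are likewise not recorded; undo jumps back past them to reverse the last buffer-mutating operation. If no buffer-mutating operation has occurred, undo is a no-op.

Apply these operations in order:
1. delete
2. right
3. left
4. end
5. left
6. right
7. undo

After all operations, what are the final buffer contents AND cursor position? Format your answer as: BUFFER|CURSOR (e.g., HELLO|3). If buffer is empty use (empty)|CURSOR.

After op 1 (delete): buf='CP' cursor=0
After op 2 (right): buf='CP' cursor=1
After op 3 (left): buf='CP' cursor=0
After op 4 (end): buf='CP' cursor=2
After op 5 (left): buf='CP' cursor=1
After op 6 (right): buf='CP' cursor=2
After op 7 (undo): buf='XCP' cursor=0

Answer: XCP|0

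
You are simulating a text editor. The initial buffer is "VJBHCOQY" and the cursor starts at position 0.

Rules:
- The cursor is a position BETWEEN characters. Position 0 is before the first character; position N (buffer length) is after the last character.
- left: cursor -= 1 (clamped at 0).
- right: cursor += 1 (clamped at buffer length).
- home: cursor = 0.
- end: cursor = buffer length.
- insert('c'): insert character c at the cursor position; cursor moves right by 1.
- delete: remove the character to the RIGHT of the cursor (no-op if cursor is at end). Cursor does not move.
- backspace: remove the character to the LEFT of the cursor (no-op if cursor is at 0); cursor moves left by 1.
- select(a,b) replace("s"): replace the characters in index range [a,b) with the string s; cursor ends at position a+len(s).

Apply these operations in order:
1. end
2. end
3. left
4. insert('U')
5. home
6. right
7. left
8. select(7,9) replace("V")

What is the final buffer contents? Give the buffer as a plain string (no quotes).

After op 1 (end): buf='VJBHCOQY' cursor=8
After op 2 (end): buf='VJBHCOQY' cursor=8
After op 3 (left): buf='VJBHCOQY' cursor=7
After op 4 (insert('U')): buf='VJBHCOQUY' cursor=8
After op 5 (home): buf='VJBHCOQUY' cursor=0
After op 6 (right): buf='VJBHCOQUY' cursor=1
After op 7 (left): buf='VJBHCOQUY' cursor=0
After op 8 (select(7,9) replace("V")): buf='VJBHCOQV' cursor=8

Answer: VJBHCOQV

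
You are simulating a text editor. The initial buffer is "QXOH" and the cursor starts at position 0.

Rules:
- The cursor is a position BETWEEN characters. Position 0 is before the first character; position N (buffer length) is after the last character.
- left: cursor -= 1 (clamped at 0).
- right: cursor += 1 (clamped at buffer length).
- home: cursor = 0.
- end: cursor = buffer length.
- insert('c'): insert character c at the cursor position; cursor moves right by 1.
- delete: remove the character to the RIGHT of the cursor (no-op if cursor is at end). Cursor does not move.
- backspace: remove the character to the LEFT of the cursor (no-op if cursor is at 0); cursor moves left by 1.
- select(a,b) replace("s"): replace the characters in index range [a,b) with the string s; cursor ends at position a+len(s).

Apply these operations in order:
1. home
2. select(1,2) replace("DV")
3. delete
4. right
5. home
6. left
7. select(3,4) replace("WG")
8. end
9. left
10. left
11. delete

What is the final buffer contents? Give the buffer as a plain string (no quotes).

Answer: QDVG

Derivation:
After op 1 (home): buf='QXOH' cursor=0
After op 2 (select(1,2) replace("DV")): buf='QDVOH' cursor=3
After op 3 (delete): buf='QDVH' cursor=3
After op 4 (right): buf='QDVH' cursor=4
After op 5 (home): buf='QDVH' cursor=0
After op 6 (left): buf='QDVH' cursor=0
After op 7 (select(3,4) replace("WG")): buf='QDVWG' cursor=5
After op 8 (end): buf='QDVWG' cursor=5
After op 9 (left): buf='QDVWG' cursor=4
After op 10 (left): buf='QDVWG' cursor=3
After op 11 (delete): buf='QDVG' cursor=3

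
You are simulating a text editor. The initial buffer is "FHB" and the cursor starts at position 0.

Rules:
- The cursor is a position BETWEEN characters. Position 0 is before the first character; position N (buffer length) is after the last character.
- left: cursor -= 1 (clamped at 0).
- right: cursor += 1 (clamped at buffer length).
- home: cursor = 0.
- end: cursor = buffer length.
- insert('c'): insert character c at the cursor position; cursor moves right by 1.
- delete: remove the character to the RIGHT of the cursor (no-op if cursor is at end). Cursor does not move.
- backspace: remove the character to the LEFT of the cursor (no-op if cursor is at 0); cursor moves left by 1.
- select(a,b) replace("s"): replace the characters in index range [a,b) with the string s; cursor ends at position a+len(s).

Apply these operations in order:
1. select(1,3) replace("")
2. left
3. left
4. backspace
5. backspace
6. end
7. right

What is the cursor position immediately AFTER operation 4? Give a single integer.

After op 1 (select(1,3) replace("")): buf='F' cursor=1
After op 2 (left): buf='F' cursor=0
After op 3 (left): buf='F' cursor=0
After op 4 (backspace): buf='F' cursor=0

Answer: 0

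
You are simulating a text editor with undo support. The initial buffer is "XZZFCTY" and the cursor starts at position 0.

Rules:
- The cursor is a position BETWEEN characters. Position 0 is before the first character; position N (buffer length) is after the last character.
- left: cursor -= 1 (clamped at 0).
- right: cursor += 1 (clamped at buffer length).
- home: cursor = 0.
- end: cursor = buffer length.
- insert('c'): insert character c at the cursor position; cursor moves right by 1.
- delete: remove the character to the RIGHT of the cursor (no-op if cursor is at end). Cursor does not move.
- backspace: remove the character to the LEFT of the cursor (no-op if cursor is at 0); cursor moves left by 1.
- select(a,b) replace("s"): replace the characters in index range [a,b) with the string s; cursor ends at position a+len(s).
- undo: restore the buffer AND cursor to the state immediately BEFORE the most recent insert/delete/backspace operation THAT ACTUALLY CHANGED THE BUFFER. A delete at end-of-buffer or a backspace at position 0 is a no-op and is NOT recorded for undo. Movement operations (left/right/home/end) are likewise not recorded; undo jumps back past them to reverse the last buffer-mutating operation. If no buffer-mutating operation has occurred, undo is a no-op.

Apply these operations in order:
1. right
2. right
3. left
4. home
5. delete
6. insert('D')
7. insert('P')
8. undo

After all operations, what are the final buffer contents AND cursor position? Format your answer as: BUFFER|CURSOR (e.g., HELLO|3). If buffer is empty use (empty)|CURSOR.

Answer: DZZFCTY|1

Derivation:
After op 1 (right): buf='XZZFCTY' cursor=1
After op 2 (right): buf='XZZFCTY' cursor=2
After op 3 (left): buf='XZZFCTY' cursor=1
After op 4 (home): buf='XZZFCTY' cursor=0
After op 5 (delete): buf='ZZFCTY' cursor=0
After op 6 (insert('D')): buf='DZZFCTY' cursor=1
After op 7 (insert('P')): buf='DPZZFCTY' cursor=2
After op 8 (undo): buf='DZZFCTY' cursor=1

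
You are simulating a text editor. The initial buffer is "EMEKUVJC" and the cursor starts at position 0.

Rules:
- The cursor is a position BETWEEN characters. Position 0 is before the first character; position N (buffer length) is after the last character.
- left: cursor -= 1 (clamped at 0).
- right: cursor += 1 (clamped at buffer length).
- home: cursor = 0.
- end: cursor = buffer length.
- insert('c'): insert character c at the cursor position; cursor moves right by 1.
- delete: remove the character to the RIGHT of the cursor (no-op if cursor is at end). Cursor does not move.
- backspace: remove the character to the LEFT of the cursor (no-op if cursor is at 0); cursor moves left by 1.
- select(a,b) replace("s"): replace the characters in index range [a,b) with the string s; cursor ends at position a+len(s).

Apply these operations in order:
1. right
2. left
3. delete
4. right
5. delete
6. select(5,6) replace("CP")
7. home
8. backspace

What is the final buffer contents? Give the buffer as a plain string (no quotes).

Answer: MKUVJCP

Derivation:
After op 1 (right): buf='EMEKUVJC' cursor=1
After op 2 (left): buf='EMEKUVJC' cursor=0
After op 3 (delete): buf='MEKUVJC' cursor=0
After op 4 (right): buf='MEKUVJC' cursor=1
After op 5 (delete): buf='MKUVJC' cursor=1
After op 6 (select(5,6) replace("CP")): buf='MKUVJCP' cursor=7
After op 7 (home): buf='MKUVJCP' cursor=0
After op 8 (backspace): buf='MKUVJCP' cursor=0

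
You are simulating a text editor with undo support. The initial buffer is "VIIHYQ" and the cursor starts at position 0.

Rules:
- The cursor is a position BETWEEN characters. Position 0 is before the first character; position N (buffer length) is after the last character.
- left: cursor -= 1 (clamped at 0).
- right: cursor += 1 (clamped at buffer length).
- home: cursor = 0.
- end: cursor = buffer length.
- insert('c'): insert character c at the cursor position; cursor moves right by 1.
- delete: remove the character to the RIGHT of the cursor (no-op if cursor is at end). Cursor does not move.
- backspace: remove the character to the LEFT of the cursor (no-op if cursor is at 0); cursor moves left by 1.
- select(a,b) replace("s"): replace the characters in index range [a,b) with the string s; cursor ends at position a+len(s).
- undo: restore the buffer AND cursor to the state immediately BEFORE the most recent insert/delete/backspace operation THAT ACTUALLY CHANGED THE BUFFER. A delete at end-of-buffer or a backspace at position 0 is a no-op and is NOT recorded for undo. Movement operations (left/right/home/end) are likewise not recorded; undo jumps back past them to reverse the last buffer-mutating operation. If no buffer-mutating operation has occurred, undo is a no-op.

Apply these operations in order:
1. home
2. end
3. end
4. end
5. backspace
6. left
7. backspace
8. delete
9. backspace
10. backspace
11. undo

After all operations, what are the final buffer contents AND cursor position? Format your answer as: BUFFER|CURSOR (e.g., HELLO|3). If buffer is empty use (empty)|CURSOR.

Answer: VI|2

Derivation:
After op 1 (home): buf='VIIHYQ' cursor=0
After op 2 (end): buf='VIIHYQ' cursor=6
After op 3 (end): buf='VIIHYQ' cursor=6
After op 4 (end): buf='VIIHYQ' cursor=6
After op 5 (backspace): buf='VIIHY' cursor=5
After op 6 (left): buf='VIIHY' cursor=4
After op 7 (backspace): buf='VIIY' cursor=3
After op 8 (delete): buf='VII' cursor=3
After op 9 (backspace): buf='VI' cursor=2
After op 10 (backspace): buf='V' cursor=1
After op 11 (undo): buf='VI' cursor=2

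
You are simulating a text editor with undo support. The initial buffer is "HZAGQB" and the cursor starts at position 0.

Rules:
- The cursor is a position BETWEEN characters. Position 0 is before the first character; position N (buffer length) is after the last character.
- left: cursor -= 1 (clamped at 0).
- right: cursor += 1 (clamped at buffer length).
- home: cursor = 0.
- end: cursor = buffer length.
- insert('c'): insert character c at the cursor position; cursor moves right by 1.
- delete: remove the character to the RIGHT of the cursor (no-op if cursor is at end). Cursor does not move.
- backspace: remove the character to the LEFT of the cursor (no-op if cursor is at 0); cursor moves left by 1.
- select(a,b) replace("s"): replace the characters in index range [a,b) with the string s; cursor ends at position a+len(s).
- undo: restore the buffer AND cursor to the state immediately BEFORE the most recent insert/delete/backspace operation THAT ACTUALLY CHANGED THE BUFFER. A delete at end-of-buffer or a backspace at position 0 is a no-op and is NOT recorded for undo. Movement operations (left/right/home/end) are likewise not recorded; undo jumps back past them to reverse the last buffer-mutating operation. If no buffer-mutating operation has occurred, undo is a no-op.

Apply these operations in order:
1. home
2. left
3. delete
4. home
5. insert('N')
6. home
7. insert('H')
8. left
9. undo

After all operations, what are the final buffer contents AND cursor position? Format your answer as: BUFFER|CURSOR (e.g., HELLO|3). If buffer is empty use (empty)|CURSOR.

Answer: NZAGQB|0

Derivation:
After op 1 (home): buf='HZAGQB' cursor=0
After op 2 (left): buf='HZAGQB' cursor=0
After op 3 (delete): buf='ZAGQB' cursor=0
After op 4 (home): buf='ZAGQB' cursor=0
After op 5 (insert('N')): buf='NZAGQB' cursor=1
After op 6 (home): buf='NZAGQB' cursor=0
After op 7 (insert('H')): buf='HNZAGQB' cursor=1
After op 8 (left): buf='HNZAGQB' cursor=0
After op 9 (undo): buf='NZAGQB' cursor=0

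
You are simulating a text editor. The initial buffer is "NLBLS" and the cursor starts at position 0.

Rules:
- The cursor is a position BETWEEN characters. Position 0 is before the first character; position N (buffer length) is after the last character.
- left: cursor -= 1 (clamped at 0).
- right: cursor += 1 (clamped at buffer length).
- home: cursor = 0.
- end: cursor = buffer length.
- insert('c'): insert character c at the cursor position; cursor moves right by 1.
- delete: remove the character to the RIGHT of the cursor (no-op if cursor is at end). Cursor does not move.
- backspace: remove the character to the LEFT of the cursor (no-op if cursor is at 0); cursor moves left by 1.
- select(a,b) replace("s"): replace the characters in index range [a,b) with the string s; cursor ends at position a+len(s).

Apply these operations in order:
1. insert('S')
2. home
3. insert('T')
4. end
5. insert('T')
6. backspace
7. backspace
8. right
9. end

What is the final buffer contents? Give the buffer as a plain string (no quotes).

After op 1 (insert('S')): buf='SNLBLS' cursor=1
After op 2 (home): buf='SNLBLS' cursor=0
After op 3 (insert('T')): buf='TSNLBLS' cursor=1
After op 4 (end): buf='TSNLBLS' cursor=7
After op 5 (insert('T')): buf='TSNLBLST' cursor=8
After op 6 (backspace): buf='TSNLBLS' cursor=7
After op 7 (backspace): buf='TSNLBL' cursor=6
After op 8 (right): buf='TSNLBL' cursor=6
After op 9 (end): buf='TSNLBL' cursor=6

Answer: TSNLBL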